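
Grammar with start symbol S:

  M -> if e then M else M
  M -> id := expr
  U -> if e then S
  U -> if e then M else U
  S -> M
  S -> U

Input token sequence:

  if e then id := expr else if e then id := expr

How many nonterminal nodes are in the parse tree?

6

[S [U if e then [M id := expr] else [U if e then [S [M id := expr]]]]]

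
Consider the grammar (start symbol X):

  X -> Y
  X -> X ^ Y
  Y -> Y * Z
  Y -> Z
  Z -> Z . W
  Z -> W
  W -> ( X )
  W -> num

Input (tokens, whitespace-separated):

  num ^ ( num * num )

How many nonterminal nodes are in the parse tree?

15

[X [X [Y [Z [W num]]]] ^ [Y [Z [W ( [X [Y [Y [Z [W num]]] * [Z [W num]]]] )]]]]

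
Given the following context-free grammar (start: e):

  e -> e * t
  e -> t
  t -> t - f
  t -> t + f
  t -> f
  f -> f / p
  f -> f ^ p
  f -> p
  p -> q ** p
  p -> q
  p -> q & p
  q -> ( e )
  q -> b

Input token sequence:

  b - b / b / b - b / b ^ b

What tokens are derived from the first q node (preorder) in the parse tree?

b

[e [t [t [t [f [p [q b]]]] - [f [f [f [p [q b]]] / [p [q b]]] / [p [q b]]]] - [f [f [f [p [q b]]] / [p [q b]]] ^ [p [q b]]]]]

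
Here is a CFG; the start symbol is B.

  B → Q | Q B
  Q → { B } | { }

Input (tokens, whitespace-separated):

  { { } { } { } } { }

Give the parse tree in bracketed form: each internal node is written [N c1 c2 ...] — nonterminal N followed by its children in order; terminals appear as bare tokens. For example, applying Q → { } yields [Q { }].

[B [Q { [B [Q { }] [B [Q { }] [B [Q { }]]]] }] [B [Q { }]]]

B
Q B
{ B } B
{ Q B } B
{ { } B } B
{ { } Q B } B
{ { } { } B } B
{ { } { } Q } B
{ { } { } { } } B
{ { } { } { } } Q
{ { } { } { } } { }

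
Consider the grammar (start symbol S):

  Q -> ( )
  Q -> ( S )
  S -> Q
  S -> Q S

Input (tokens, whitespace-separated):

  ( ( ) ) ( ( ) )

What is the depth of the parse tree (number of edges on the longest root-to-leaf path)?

5

[S [Q ( [S [Q ( )]] )] [S [Q ( [S [Q ( )]] )]]]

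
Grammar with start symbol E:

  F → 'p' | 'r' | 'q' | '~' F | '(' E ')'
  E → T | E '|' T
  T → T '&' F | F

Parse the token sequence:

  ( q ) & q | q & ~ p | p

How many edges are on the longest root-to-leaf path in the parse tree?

[E [E [E [T [T [F ( [E [T [F q]]] )]] & [F q]]] | [T [T [F q]] & [F ~ [F p]]]] | [T [F p]]]

9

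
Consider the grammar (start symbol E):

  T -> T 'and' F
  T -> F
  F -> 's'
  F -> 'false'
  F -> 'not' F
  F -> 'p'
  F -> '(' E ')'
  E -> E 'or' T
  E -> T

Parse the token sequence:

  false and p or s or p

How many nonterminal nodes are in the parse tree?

[E [E [E [T [T [F false]] and [F p]]] or [T [F s]]] or [T [F p]]]

11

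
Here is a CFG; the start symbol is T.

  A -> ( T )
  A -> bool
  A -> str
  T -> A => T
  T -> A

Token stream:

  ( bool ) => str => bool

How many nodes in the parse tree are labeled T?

[T [A ( [T [A bool]] )] => [T [A str] => [T [A bool]]]]

4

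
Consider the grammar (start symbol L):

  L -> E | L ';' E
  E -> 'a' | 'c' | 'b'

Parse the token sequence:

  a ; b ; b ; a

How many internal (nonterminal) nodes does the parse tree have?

8

[L [L [L [L [E a]] ; [E b]] ; [E b]] ; [E a]]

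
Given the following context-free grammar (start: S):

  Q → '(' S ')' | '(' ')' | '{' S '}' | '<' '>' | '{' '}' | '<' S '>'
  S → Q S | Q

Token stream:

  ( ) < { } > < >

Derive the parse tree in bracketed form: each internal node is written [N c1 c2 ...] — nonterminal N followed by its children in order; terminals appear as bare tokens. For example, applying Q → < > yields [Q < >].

[S [Q ( )] [S [Q < [S [Q { }]] >] [S [Q < >]]]]

S
Q S
( ) S
( ) Q S
( ) < S > S
( ) < Q > S
( ) < { } > S
( ) < { } > Q
( ) < { } > < >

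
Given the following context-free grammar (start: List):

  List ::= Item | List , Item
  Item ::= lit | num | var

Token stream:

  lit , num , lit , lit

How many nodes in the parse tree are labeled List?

[List [List [List [List [Item lit]] , [Item num]] , [Item lit]] , [Item lit]]

4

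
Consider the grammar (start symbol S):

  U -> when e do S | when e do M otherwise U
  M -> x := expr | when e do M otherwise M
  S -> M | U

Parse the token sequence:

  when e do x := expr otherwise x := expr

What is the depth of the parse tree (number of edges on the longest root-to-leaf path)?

[S [M when e do [M x := expr] otherwise [M x := expr]]]

3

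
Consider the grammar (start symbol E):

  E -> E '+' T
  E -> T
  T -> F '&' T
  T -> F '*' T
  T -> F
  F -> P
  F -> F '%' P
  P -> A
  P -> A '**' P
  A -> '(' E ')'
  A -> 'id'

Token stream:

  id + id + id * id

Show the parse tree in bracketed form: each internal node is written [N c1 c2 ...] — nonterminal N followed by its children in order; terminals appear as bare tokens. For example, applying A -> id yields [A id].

[E [E [E [T [F [P [A id]]]]] + [T [F [P [A id]]]]] + [T [F [P [A id]]] * [T [F [P [A id]]]]]]

E
E + T
E + T + T
T + T + T
F + T + T
P + T + T
A + T + T
id + T + T
id + F + T
id + P + T
id + A + T
id + id + T
id + id + F * T
id + id + P * T
id + id + A * T
id + id + id * T
id + id + id * F
id + id + id * P
id + id + id * A
id + id + id * id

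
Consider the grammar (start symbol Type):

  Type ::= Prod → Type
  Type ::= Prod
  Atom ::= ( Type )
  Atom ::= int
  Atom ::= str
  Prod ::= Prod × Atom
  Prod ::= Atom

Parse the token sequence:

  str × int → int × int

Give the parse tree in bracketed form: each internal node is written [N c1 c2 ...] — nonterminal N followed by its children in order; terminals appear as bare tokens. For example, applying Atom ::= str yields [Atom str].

[Type [Prod [Prod [Atom str]] × [Atom int]] → [Type [Prod [Prod [Atom int]] × [Atom int]]]]

Type
Prod → Type
Prod × Atom → Type
Atom × Atom → Type
str × Atom → Type
str × int → Type
str × int → Prod
str × int → Prod × Atom
str × int → Atom × Atom
str × int → int × Atom
str × int → int × int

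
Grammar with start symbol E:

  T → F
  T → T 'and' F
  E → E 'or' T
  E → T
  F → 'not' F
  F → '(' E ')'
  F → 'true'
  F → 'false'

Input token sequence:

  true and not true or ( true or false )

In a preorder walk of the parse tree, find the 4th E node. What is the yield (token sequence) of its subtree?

true

[E [E [T [T [F true]] and [F not [F true]]]] or [T [F ( [E [E [T [F true]]] or [T [F false]]] )]]]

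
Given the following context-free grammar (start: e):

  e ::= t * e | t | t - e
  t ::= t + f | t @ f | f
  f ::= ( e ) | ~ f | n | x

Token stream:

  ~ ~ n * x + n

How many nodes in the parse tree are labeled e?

2

[e [t [f ~ [f ~ [f n]]]] * [e [t [t [f x]] + [f n]]]]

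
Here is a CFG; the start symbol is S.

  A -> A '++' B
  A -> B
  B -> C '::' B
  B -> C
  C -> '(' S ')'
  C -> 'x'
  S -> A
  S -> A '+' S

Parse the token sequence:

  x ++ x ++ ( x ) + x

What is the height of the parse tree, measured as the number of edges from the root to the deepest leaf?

[S [A [A [A [B [C x]]] ++ [B [C x]]] ++ [B [C ( [S [A [B [C x]]]] )]]] + [S [A [B [C x]]]]]

8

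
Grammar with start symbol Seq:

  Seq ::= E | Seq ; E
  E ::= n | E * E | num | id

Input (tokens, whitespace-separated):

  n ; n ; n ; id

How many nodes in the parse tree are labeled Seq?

[Seq [Seq [Seq [Seq [E n]] ; [E n]] ; [E n]] ; [E id]]

4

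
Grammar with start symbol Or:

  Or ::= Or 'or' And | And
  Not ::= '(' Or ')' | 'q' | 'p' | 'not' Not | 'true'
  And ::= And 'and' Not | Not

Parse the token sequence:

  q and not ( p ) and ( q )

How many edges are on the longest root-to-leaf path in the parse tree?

8

[Or [And [And [And [Not q]] and [Not not [Not ( [Or [And [Not p]]] )]]] and [Not ( [Or [And [Not q]]] )]]]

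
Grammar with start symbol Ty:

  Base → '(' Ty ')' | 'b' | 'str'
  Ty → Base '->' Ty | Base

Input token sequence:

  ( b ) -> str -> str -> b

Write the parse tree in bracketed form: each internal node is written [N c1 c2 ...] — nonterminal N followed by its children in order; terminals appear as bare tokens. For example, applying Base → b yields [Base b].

[Ty [Base ( [Ty [Base b]] )] -> [Ty [Base str] -> [Ty [Base str] -> [Ty [Base b]]]]]

Ty
Base -> Ty
( Ty ) -> Ty
( Base ) -> Ty
( b ) -> Ty
( b ) -> Base -> Ty
( b ) -> str -> Ty
( b ) -> str -> Base -> Ty
( b ) -> str -> str -> Ty
( b ) -> str -> str -> Base
( b ) -> str -> str -> b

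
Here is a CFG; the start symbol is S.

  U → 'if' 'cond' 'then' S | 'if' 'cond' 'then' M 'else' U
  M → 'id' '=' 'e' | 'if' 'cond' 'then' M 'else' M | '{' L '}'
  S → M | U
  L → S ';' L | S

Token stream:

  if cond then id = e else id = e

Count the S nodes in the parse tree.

1

[S [M if cond then [M id = e] else [M id = e]]]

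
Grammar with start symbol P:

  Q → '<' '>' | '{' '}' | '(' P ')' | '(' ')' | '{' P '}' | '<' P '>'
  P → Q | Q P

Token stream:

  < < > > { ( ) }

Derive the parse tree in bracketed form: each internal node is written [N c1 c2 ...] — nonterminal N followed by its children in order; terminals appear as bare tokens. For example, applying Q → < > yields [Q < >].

[P [Q < [P [Q < >]] >] [P [Q { [P [Q ( )]] }]]]

P
Q P
< P > P
< Q > P
< < > > P
< < > > Q
< < > > { P }
< < > > { Q }
< < > > { ( ) }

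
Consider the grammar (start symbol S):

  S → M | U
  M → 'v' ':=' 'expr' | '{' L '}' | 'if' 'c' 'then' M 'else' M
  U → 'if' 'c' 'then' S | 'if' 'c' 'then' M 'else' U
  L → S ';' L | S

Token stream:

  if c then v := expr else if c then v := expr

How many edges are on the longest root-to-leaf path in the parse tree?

[S [U if c then [M v := expr] else [U if c then [S [M v := expr]]]]]

5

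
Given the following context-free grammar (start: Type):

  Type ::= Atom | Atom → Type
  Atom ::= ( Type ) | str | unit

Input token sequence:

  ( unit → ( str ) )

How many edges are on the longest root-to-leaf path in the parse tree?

[Type [Atom ( [Type [Atom unit] → [Type [Atom ( [Type [Atom str]] )]]] )]]

7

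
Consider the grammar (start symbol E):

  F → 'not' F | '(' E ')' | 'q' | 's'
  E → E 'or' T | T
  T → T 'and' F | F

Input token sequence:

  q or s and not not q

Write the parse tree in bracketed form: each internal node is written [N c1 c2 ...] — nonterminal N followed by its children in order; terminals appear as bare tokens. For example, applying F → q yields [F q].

[E [E [T [F q]]] or [T [T [F s]] and [F not [F not [F q]]]]]

E
E or T
T or T
F or T
q or T
q or T and F
q or F and F
q or s and F
q or s and not F
q or s and not not F
q or s and not not q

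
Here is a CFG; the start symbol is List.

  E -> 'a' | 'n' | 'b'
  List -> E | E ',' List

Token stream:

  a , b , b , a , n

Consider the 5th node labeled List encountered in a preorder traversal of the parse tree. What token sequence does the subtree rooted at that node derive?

n

[List [E a] , [List [E b] , [List [E b] , [List [E a] , [List [E n]]]]]]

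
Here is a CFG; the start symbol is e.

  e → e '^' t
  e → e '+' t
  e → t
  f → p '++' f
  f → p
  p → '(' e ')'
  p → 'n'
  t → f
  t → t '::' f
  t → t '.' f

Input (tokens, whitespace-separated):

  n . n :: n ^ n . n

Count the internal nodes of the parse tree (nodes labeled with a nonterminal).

[e [e [t [t [t [f [p n]]] . [f [p n]]] :: [f [p n]]]] ^ [t [t [f [p n]]] . [f [p n]]]]

17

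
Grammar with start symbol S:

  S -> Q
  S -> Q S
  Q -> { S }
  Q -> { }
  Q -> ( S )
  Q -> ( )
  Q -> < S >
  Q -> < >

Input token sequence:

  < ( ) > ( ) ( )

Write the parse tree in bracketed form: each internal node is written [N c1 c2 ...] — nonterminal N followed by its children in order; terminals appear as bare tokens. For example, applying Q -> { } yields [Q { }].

[S [Q < [S [Q ( )]] >] [S [Q ( )] [S [Q ( )]]]]

S
Q S
< S > S
< Q > S
< ( ) > S
< ( ) > Q S
< ( ) > ( ) S
< ( ) > ( ) Q
< ( ) > ( ) ( )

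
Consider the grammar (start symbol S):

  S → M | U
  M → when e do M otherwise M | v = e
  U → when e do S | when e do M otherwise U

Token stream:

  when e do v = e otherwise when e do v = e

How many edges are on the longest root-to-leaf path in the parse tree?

5

[S [U when e do [M v = e] otherwise [U when e do [S [M v = e]]]]]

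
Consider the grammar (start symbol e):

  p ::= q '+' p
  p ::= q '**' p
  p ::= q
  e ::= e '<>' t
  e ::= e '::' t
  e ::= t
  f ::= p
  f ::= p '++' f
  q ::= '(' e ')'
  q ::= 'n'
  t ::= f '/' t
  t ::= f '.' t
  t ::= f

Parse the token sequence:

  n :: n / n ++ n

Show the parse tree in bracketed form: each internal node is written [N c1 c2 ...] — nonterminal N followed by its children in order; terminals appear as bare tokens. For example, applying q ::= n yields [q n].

e
e :: t
t :: t
f :: t
p :: t
q :: t
n :: t
n :: f / t
n :: p / t
n :: q / t
n :: n / t
n :: n / f
n :: n / p ++ f
n :: n / q ++ f
n :: n / n ++ f
n :: n / n ++ p
n :: n / n ++ q
n :: n / n ++ n

[e [e [t [f [p [q n]]]]] :: [t [f [p [q n]]] / [t [f [p [q n]] ++ [f [p [q n]]]]]]]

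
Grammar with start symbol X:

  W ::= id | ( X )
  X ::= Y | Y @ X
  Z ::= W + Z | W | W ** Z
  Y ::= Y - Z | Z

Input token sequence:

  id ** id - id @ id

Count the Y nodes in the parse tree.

[X [Y [Y [Z [W id] ** [Z [W id]]]] - [Z [W id]]] @ [X [Y [Z [W id]]]]]

3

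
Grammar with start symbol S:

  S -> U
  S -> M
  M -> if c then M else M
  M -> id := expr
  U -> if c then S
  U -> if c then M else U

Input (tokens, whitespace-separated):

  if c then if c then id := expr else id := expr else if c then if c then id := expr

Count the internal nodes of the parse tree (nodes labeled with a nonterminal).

[S [U if c then [M if c then [M id := expr] else [M id := expr]] else [U if c then [S [U if c then [S [M id := expr]]]]]]]

10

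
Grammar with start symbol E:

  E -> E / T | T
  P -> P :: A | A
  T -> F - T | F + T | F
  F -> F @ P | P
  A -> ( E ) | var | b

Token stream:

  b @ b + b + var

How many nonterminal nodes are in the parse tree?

16

[E [T [F [F [P [A b]]] @ [P [A b]]] + [T [F [P [A b]]] + [T [F [P [A var]]]]]]]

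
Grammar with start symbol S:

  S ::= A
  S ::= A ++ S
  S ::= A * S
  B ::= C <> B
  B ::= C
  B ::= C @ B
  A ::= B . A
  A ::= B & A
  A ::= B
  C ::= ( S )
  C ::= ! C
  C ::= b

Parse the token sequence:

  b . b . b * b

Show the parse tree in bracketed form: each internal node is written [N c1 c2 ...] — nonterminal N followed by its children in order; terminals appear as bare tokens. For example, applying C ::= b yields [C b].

S
A * S
B . A * S
C . A * S
b . A * S
b . B . A * S
b . C . A * S
b . b . A * S
b . b . B * S
b . b . C * S
b . b . b * S
b . b . b * A
b . b . b * B
b . b . b * C
b . b . b * b

[S [A [B [C b]] . [A [B [C b]] . [A [B [C b]]]]] * [S [A [B [C b]]]]]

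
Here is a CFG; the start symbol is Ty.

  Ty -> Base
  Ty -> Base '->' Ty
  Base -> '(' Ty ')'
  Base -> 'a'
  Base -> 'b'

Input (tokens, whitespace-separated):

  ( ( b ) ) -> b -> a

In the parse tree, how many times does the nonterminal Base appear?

[Ty [Base ( [Ty [Base ( [Ty [Base b]] )]] )] -> [Ty [Base b] -> [Ty [Base a]]]]

5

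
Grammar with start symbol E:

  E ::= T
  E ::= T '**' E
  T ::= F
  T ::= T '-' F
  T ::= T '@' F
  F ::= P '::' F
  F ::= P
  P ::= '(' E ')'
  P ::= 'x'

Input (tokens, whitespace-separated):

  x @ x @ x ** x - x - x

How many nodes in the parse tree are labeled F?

[E [T [T [T [F [P x]]] @ [F [P x]]] @ [F [P x]]] ** [E [T [T [T [F [P x]]] - [F [P x]]] - [F [P x]]]]]

6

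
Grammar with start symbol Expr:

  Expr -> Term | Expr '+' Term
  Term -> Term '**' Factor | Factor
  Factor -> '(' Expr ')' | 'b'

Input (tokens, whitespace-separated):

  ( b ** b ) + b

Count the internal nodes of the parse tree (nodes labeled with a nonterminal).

[Expr [Expr [Term [Factor ( [Expr [Term [Term [Factor b]] ** [Factor b]]] )]]] + [Term [Factor b]]]

11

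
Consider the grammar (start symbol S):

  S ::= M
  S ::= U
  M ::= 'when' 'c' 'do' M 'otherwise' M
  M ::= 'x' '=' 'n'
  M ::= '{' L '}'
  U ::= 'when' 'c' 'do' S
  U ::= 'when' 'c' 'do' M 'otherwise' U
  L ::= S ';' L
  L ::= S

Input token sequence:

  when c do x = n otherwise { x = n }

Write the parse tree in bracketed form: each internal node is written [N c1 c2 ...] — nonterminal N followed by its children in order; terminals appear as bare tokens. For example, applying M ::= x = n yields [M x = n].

[S [M when c do [M x = n] otherwise [M { [L [S [M x = n]]] }]]]

S
M
when c do M otherwise M
when c do x = n otherwise M
when c do x = n otherwise { L }
when c do x = n otherwise { S }
when c do x = n otherwise { M }
when c do x = n otherwise { x = n }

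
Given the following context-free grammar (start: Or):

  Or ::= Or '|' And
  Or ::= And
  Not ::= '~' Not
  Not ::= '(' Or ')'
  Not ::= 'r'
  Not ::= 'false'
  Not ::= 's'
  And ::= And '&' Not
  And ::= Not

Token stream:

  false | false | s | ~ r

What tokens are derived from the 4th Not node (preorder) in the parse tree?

~ r

[Or [Or [Or [Or [And [Not false]]] | [And [Not false]]] | [And [Not s]]] | [And [Not ~ [Not r]]]]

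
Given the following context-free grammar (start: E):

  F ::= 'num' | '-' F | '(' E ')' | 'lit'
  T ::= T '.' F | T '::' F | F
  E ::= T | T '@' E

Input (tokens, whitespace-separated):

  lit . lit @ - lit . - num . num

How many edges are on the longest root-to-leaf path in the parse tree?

[E [T [T [F lit]] . [F lit]] @ [E [T [T [T [F - [F lit]]] . [F - [F num]]] . [F num]]]]

7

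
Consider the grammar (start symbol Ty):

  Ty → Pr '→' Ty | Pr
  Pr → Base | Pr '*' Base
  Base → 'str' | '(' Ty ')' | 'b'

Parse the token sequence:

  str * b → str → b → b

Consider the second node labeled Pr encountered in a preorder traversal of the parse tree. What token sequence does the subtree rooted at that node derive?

str

[Ty [Pr [Pr [Base str]] * [Base b]] → [Ty [Pr [Base str]] → [Ty [Pr [Base b]] → [Ty [Pr [Base b]]]]]]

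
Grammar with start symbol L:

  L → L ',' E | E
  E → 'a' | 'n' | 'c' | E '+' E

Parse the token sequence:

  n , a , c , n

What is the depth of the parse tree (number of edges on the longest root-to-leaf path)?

5

[L [L [L [L [E n]] , [E a]] , [E c]] , [E n]]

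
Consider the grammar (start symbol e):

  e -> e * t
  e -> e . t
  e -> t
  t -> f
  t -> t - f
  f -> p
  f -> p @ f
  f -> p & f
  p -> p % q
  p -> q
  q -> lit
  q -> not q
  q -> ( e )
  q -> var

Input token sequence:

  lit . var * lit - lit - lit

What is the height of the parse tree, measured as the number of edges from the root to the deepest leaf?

[e [e [e [t [f [p [q lit]]]]] . [t [f [p [q var]]]]] * [t [t [t [f [p [q lit]]]] - [f [p [q lit]]]] - [f [p [q lit]]]]]

7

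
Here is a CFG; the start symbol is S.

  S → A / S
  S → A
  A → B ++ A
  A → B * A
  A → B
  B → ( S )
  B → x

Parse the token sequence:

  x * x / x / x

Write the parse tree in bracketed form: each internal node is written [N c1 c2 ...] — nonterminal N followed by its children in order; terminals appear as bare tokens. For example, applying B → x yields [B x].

S
A / S
B * A / S
x * A / S
x * B / S
x * x / S
x * x / A / S
x * x / B / S
x * x / x / S
x * x / x / A
x * x / x / B
x * x / x / x

[S [A [B x] * [A [B x]]] / [S [A [B x]] / [S [A [B x]]]]]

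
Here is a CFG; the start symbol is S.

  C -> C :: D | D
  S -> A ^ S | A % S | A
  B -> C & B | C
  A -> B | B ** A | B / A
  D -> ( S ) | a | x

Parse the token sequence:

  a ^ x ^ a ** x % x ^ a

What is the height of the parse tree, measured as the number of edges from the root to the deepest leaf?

9

[S [A [B [C [D a]]]] ^ [S [A [B [C [D x]]]] ^ [S [A [B [C [D a]]] ** [A [B [C [D x]]]]] % [S [A [B [C [D x]]]] ^ [S [A [B [C [D a]]]]]]]]]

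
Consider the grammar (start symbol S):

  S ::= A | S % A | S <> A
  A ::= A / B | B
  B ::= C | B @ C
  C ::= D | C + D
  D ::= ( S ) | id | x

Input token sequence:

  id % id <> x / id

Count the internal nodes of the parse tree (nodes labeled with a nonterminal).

19

[S [S [S [A [B [C [D id]]]]] % [A [B [C [D id]]]]] <> [A [A [B [C [D x]]]] / [B [C [D id]]]]]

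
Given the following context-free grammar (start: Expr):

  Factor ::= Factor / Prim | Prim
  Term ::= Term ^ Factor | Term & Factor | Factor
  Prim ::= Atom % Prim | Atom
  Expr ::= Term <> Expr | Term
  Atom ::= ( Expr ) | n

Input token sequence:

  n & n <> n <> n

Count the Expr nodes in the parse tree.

3

[Expr [Term [Term [Factor [Prim [Atom n]]]] & [Factor [Prim [Atom n]]]] <> [Expr [Term [Factor [Prim [Atom n]]]] <> [Expr [Term [Factor [Prim [Atom n]]]]]]]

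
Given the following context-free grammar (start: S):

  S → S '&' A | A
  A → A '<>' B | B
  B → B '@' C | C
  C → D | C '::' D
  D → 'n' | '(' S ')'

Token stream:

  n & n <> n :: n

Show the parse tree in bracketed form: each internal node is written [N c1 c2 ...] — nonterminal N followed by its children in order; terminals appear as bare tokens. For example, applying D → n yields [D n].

S
S & A
A & A
B & A
C & A
D & A
n & A
n & A <> B
n & B <> B
n & C <> B
n & D <> B
n & n <> B
n & n <> C
n & n <> C :: D
n & n <> D :: D
n & n <> n :: D
n & n <> n :: n

[S [S [A [B [C [D n]]]]] & [A [A [B [C [D n]]]] <> [B [C [C [D n]] :: [D n]]]]]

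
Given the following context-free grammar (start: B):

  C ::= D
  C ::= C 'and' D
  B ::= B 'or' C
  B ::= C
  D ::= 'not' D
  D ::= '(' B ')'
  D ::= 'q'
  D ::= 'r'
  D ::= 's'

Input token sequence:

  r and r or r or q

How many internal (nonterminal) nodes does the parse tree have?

11

[B [B [B [C [C [D r]] and [D r]]] or [C [D r]]] or [C [D q]]]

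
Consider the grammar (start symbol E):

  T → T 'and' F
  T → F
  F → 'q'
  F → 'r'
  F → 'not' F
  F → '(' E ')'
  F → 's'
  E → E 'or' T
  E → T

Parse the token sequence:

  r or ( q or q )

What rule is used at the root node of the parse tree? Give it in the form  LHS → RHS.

[E [E [T [F r]]] or [T [F ( [E [E [T [F q]]] or [T [F q]]] )]]]

E → E 'or' T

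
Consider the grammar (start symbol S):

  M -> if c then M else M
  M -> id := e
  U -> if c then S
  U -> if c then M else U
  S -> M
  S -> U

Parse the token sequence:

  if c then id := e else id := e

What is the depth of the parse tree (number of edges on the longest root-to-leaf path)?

[S [M if c then [M id := e] else [M id := e]]]

3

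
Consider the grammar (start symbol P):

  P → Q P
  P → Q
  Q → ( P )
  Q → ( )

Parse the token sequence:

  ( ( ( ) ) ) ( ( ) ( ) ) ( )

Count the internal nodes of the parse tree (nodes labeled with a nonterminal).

[P [Q ( [P [Q ( [P [Q ( )]] )]] )] [P [Q ( [P [Q ( )] [P [Q ( )]]] )] [P [Q ( )]]]]

14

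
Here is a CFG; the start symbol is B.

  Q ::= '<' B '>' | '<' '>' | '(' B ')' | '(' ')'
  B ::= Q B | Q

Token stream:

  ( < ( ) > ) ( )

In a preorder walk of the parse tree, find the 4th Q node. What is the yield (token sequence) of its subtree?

( )

[B [Q ( [B [Q < [B [Q ( )]] >]] )] [B [Q ( )]]]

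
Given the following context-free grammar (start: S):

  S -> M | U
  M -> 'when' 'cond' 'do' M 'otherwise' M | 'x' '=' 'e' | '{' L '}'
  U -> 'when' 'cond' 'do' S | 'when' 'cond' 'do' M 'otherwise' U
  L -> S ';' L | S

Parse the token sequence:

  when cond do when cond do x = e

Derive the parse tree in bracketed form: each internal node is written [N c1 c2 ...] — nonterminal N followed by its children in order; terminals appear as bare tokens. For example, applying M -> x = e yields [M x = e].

S
U
when cond do S
when cond do U
when cond do when cond do S
when cond do when cond do M
when cond do when cond do x = e

[S [U when cond do [S [U when cond do [S [M x = e]]]]]]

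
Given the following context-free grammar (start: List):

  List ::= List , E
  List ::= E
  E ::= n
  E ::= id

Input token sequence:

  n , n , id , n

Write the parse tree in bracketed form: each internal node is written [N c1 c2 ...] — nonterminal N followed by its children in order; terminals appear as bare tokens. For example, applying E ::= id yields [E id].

[List [List [List [List [E n]] , [E n]] , [E id]] , [E n]]

List
List , E
List , E , E
List , E , E , E
E , E , E , E
n , E , E , E
n , n , E , E
n , n , id , E
n , n , id , n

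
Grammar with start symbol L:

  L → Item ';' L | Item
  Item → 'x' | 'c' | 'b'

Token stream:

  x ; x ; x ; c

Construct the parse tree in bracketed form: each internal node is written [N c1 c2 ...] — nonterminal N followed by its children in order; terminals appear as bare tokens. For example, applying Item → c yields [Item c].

[L [Item x] ; [L [Item x] ; [L [Item x] ; [L [Item c]]]]]

L
Item ; L
x ; L
x ; Item ; L
x ; x ; L
x ; x ; Item ; L
x ; x ; x ; L
x ; x ; x ; Item
x ; x ; x ; c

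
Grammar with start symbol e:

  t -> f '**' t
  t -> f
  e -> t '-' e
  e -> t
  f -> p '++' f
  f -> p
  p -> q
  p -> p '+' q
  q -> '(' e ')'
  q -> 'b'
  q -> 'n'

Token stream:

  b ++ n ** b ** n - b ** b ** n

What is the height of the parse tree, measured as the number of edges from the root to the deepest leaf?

[e [t [f [p [q b]] ++ [f [p [q n]]]] ** [t [f [p [q b]]] ** [t [f [p [q n]]]]]] - [e [t [f [p [q b]]] ** [t [f [p [q b]]] ** [t [f [p [q n]]]]]]]]

8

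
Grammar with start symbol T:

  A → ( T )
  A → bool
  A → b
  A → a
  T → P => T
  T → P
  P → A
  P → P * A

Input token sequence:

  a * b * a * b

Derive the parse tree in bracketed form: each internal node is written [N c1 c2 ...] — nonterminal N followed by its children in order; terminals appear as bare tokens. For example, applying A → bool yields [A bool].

[T [P [P [P [P [A a]] * [A b]] * [A a]] * [A b]]]

T
P
P * A
P * A * A
P * A * A * A
A * A * A * A
a * A * A * A
a * b * A * A
a * b * a * A
a * b * a * b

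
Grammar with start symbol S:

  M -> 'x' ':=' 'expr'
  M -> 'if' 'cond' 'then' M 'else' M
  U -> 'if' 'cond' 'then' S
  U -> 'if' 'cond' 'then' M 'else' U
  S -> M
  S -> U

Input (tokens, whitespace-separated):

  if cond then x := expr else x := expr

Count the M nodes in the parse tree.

3

[S [M if cond then [M x := expr] else [M x := expr]]]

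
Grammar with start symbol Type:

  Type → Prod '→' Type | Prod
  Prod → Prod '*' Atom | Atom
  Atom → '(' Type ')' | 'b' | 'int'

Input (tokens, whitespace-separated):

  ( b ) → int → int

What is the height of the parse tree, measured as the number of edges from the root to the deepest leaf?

[Type [Prod [Atom ( [Type [Prod [Atom b]]] )]] → [Type [Prod [Atom int]] → [Type [Prod [Atom int]]]]]

6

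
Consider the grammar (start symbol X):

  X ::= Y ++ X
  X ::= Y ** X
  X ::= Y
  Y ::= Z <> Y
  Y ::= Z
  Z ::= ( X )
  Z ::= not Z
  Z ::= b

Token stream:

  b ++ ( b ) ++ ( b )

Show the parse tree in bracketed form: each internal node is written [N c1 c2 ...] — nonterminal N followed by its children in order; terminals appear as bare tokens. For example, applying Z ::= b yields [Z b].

[X [Y [Z b]] ++ [X [Y [Z ( [X [Y [Z b]]] )]] ++ [X [Y [Z ( [X [Y [Z b]]] )]]]]]

X
Y ++ X
Z ++ X
b ++ X
b ++ Y ++ X
b ++ Z ++ X
b ++ ( X ) ++ X
b ++ ( Y ) ++ X
b ++ ( Z ) ++ X
b ++ ( b ) ++ X
b ++ ( b ) ++ Y
b ++ ( b ) ++ Z
b ++ ( b ) ++ ( X )
b ++ ( b ) ++ ( Y )
b ++ ( b ) ++ ( Z )
b ++ ( b ) ++ ( b )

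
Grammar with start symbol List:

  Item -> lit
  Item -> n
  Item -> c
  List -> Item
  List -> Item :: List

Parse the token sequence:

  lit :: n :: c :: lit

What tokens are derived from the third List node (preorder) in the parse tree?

c :: lit

[List [Item lit] :: [List [Item n] :: [List [Item c] :: [List [Item lit]]]]]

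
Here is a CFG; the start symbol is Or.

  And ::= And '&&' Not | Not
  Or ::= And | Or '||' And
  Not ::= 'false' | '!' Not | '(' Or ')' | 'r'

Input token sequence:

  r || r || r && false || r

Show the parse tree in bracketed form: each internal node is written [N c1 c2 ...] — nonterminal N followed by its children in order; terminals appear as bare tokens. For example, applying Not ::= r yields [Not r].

[Or [Or [Or [Or [And [Not r]]] || [And [Not r]]] || [And [And [Not r]] && [Not false]]] || [And [Not r]]]

Or
Or || And
Or || And || And
Or || And || And || And
And || And || And || And
Not || And || And || And
r || And || And || And
r || Not || And || And
r || r || And || And
r || r || And && Not || And
r || r || Not && Not || And
r || r || r && Not || And
r || r || r && false || And
r || r || r && false || Not
r || r || r && false || r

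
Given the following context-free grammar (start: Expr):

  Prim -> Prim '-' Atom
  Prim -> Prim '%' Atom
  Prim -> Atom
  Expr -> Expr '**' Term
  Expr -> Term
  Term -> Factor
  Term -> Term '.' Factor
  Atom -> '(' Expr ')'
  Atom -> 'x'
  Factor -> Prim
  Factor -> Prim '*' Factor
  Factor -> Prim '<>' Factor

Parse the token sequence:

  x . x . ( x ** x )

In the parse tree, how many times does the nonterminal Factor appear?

5

[Expr [Term [Term [Term [Factor [Prim [Atom x]]]] . [Factor [Prim [Atom x]]]] . [Factor [Prim [Atom ( [Expr [Expr [Term [Factor [Prim [Atom x]]]]] ** [Term [Factor [Prim [Atom x]]]]] )]]]]]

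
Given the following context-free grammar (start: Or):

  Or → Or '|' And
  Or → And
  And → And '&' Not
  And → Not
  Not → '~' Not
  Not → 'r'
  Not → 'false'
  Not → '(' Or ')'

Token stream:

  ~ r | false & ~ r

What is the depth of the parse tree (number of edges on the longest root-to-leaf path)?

[Or [Or [And [Not ~ [Not r]]]] | [And [And [Not false]] & [Not ~ [Not r]]]]

5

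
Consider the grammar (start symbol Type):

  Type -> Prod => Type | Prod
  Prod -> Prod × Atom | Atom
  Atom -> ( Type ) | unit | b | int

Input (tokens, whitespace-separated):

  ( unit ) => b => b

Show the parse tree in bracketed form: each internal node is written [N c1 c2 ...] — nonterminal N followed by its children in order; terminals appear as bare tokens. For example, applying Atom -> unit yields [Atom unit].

Type
Prod => Type
Atom => Type
( Type ) => Type
( Prod ) => Type
( Atom ) => Type
( unit ) => Type
( unit ) => Prod => Type
( unit ) => Atom => Type
( unit ) => b => Type
( unit ) => b => Prod
( unit ) => b => Atom
( unit ) => b => b

[Type [Prod [Atom ( [Type [Prod [Atom unit]]] )]] => [Type [Prod [Atom b]] => [Type [Prod [Atom b]]]]]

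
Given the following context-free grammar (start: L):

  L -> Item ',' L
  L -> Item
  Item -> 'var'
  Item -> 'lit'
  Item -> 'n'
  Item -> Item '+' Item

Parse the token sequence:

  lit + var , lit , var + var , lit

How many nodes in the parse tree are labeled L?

[L [Item [Item lit] + [Item var]] , [L [Item lit] , [L [Item [Item var] + [Item var]] , [L [Item lit]]]]]

4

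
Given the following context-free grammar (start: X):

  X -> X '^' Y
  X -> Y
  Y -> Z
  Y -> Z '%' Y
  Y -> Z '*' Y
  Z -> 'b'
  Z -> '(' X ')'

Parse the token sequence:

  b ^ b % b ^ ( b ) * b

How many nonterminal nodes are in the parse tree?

16

[X [X [X [Y [Z b]]] ^ [Y [Z b] % [Y [Z b]]]] ^ [Y [Z ( [X [Y [Z b]]] )] * [Y [Z b]]]]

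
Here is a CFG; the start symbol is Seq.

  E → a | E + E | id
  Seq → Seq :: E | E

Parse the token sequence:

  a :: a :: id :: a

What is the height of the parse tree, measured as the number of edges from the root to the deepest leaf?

5

[Seq [Seq [Seq [Seq [E a]] :: [E a]] :: [E id]] :: [E a]]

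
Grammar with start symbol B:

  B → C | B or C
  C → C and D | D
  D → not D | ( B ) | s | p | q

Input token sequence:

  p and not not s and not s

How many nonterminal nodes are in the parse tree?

10

[B [C [C [C [D p]] and [D not [D not [D s]]]] and [D not [D s]]]]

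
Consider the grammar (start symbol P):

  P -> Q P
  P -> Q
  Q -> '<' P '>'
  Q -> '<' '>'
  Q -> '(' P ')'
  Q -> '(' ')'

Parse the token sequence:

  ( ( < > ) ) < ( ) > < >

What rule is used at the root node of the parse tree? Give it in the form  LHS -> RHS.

[P [Q ( [P [Q ( [P [Q < >]] )]] )] [P [Q < [P [Q ( )]] >] [P [Q < >]]]]

P -> Q P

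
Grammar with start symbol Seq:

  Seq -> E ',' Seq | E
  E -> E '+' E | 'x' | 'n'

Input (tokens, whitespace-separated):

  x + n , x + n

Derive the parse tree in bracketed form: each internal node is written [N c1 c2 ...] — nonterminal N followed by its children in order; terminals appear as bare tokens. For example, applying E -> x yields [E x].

Seq
E , Seq
E + E , Seq
x + E , Seq
x + n , Seq
x + n , E
x + n , E + E
x + n , x + E
x + n , x + n

[Seq [E [E x] + [E n]] , [Seq [E [E x] + [E n]]]]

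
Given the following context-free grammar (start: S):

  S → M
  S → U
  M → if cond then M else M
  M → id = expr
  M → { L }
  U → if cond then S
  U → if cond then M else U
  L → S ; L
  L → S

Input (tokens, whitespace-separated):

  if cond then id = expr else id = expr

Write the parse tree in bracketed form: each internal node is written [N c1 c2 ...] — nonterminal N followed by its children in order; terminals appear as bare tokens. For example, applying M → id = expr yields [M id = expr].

[S [M if cond then [M id = expr] else [M id = expr]]]

S
M
if cond then M else M
if cond then id = expr else M
if cond then id = expr else id = expr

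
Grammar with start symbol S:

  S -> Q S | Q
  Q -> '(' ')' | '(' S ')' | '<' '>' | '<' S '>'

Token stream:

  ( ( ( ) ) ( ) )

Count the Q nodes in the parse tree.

4

[S [Q ( [S [Q ( [S [Q ( )]] )] [S [Q ( )]]] )]]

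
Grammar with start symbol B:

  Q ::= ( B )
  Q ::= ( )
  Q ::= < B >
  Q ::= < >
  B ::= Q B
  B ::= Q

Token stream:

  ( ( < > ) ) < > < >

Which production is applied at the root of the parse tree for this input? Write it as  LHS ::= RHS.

B ::= Q B

[B [Q ( [B [Q ( [B [Q < >]] )]] )] [B [Q < >] [B [Q < >]]]]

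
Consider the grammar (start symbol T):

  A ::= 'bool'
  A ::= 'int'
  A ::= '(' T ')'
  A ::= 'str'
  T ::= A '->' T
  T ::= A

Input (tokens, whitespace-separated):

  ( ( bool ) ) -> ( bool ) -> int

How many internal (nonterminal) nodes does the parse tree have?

12

[T [A ( [T [A ( [T [A bool]] )]] )] -> [T [A ( [T [A bool]] )] -> [T [A int]]]]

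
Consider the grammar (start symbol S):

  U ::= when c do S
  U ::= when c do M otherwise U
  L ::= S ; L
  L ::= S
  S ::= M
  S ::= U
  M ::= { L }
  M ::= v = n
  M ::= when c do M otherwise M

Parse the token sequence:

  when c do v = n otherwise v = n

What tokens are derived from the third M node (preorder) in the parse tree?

[S [M when c do [M v = n] otherwise [M v = n]]]

v = n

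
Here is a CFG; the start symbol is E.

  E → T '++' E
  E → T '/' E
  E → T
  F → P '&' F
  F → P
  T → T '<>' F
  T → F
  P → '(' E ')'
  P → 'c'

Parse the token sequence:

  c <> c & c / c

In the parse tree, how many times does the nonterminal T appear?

[E [T [T [F [P c]]] <> [F [P c] & [F [P c]]]] / [E [T [F [P c]]]]]

3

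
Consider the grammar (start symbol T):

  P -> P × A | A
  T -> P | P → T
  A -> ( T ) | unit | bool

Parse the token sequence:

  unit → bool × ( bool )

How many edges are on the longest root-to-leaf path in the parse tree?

[T [P [A unit]] → [T [P [P [A bool]] × [A ( [T [P [A bool]]] )]]]]

7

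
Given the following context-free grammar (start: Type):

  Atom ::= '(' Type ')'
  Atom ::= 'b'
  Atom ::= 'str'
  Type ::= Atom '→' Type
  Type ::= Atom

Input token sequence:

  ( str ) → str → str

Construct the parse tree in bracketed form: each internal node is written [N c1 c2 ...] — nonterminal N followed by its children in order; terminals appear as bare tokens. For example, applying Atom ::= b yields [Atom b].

[Type [Atom ( [Type [Atom str]] )] → [Type [Atom str] → [Type [Atom str]]]]

Type
Atom → Type
( Type ) → Type
( Atom ) → Type
( str ) → Type
( str ) → Atom → Type
( str ) → str → Type
( str ) → str → Atom
( str ) → str → str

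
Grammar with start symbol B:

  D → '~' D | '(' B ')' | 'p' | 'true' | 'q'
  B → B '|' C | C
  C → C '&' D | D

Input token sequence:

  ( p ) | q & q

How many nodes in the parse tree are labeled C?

4

[B [B [C [D ( [B [C [D p]]] )]]] | [C [C [D q]] & [D q]]]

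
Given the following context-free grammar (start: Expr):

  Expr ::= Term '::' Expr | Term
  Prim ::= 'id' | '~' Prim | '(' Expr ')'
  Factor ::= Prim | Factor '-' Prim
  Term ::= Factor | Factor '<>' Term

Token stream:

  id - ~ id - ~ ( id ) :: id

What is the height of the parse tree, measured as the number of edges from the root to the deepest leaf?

[Expr [Term [Factor [Factor [Factor [Prim id]] - [Prim ~ [Prim id]]] - [Prim ~ [Prim ( [Expr [Term [Factor [Prim id]]]] )]]]] :: [Expr [Term [Factor [Prim id]]]]]

9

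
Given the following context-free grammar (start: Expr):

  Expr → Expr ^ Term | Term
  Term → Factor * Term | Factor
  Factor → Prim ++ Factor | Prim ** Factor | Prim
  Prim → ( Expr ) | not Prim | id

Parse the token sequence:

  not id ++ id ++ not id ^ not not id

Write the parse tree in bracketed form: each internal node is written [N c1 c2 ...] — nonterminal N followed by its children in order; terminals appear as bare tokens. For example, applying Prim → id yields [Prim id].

[Expr [Expr [Term [Factor [Prim not [Prim id]] ++ [Factor [Prim id] ++ [Factor [Prim not [Prim id]]]]]]] ^ [Term [Factor [Prim not [Prim not [Prim id]]]]]]

Expr
Expr ^ Term
Term ^ Term
Factor ^ Term
Prim ++ Factor ^ Term
not Prim ++ Factor ^ Term
not id ++ Factor ^ Term
not id ++ Prim ++ Factor ^ Term
not id ++ id ++ Factor ^ Term
not id ++ id ++ Prim ^ Term
not id ++ id ++ not Prim ^ Term
not id ++ id ++ not id ^ Term
not id ++ id ++ not id ^ Factor
not id ++ id ++ not id ^ Prim
not id ++ id ++ not id ^ not Prim
not id ++ id ++ not id ^ not not Prim
not id ++ id ++ not id ^ not not id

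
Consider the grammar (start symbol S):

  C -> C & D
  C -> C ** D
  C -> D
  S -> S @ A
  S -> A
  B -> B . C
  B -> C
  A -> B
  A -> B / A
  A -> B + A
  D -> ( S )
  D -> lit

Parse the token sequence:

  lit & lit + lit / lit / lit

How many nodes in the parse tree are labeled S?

1

[S [A [B [C [C [D lit]] & [D lit]]] + [A [B [C [D lit]]] / [A [B [C [D lit]]] / [A [B [C [D lit]]]]]]]]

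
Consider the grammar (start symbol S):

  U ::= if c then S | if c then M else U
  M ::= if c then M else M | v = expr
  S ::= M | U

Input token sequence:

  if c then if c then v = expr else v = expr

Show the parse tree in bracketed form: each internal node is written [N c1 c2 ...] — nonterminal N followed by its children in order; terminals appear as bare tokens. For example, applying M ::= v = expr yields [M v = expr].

[S [U if c then [S [M if c then [M v = expr] else [M v = expr]]]]]

S
U
if c then S
if c then M
if c then if c then M else M
if c then if c then v = expr else M
if c then if c then v = expr else v = expr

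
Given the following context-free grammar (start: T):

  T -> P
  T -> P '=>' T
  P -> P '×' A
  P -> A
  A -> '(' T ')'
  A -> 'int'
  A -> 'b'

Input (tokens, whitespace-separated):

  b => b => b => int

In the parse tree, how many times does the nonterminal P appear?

[T [P [A b]] => [T [P [A b]] => [T [P [A b]] => [T [P [A int]]]]]]

4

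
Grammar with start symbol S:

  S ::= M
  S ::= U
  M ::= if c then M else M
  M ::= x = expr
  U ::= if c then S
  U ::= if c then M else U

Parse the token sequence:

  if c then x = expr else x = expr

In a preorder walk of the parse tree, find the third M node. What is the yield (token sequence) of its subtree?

[S [M if c then [M x = expr] else [M x = expr]]]

x = expr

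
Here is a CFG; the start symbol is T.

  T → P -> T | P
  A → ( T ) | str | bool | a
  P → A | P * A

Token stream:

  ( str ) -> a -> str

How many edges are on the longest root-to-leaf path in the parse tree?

6

[T [P [A ( [T [P [A str]]] )]] -> [T [P [A a]] -> [T [P [A str]]]]]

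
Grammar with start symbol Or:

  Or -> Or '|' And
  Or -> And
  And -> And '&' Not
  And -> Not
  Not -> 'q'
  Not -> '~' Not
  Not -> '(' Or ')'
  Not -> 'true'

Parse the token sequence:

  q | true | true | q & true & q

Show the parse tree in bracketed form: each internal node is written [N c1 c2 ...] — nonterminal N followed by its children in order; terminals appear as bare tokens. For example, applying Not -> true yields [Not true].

[Or [Or [Or [Or [And [Not q]]] | [And [Not true]]] | [And [Not true]]] | [And [And [And [Not q]] & [Not true]] & [Not q]]]

Or
Or | And
Or | And | And
Or | And | And | And
And | And | And | And
Not | And | And | And
q | And | And | And
q | Not | And | And
q | true | And | And
q | true | Not | And
q | true | true | And
q | true | true | And & Not
q | true | true | And & Not & Not
q | true | true | Not & Not & Not
q | true | true | q & Not & Not
q | true | true | q & true & Not
q | true | true | q & true & q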